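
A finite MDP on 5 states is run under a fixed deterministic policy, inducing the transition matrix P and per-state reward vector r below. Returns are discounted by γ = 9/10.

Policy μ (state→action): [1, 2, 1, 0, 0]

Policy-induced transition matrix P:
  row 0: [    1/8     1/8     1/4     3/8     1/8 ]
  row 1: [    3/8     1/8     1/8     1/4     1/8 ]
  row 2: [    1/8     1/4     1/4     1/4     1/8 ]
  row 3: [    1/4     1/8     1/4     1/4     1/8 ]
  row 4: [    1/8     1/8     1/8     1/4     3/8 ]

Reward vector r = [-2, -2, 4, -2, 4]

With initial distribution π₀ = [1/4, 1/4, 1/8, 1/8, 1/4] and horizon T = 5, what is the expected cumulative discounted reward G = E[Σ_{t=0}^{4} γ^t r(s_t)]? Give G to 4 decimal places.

G = 1.0734

t=0: π = [0.2500, 0.2500, 0.1250, 0.1250, 0.2500], E[r] = 0.2500, γ^t·E[r] = 0.250000, running G = 0.250000
t=1: π = [0.2031, 0.1406, 0.1875, 0.2813, 0.1875], E[r] = 0.2500, γ^t·E[r] = 0.225000, running G = 0.475000
t=2: π = [0.1953, 0.1484, 0.2090, 0.2754, 0.1719], E[r] = 0.2852, γ^t·E[r] = 0.230977, running G = 0.705977
t=3: π = [0.1965, 0.1511, 0.2100, 0.2744, 0.1680], E[r] = 0.2676, γ^t·E[r] = 0.195064, running G = 0.901041
t=4: π = [0.1971, 0.1512, 0.2101, 0.2746, 0.1670], E[r] = 0.2626, γ^t·E[r] = 0.172314, running G = 1.073355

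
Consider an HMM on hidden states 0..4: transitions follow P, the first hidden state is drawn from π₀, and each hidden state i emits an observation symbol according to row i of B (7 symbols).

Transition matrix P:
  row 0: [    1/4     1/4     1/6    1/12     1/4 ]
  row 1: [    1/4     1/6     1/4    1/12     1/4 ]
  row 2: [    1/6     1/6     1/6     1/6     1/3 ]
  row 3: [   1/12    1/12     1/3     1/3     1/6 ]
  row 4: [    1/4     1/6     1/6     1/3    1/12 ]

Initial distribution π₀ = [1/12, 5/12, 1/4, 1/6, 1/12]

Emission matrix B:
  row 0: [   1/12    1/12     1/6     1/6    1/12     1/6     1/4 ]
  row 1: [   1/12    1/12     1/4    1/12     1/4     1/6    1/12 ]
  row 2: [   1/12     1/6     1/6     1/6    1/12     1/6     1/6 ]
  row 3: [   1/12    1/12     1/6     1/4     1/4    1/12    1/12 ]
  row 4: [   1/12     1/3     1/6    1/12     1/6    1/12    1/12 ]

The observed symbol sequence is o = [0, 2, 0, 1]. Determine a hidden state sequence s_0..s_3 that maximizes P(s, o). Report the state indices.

path = [1, 1, 2, 4]

t=0: δ = [6.944e-03, 3.472e-02, 2.083e-02, 1.389e-02, 6.944e-03]  (obs o_0=0)
t=1: δ = [1.447e-03, 1.447e-03, 1.447e-03, 7.716e-04, 1.447e-03]  ψ = [1, 1, 1, 3, 1]  (obs o_1=2)
t=2: δ = [3.014e-05, 3.014e-05, 3.014e-05, 4.019e-05, 4.019e-05]  ψ = [0, 0, 1, 4, 2]  (obs o_2=0)
t=3: δ = [8.372e-07, 6.279e-07, 2.233e-06, 1.116e-06, 3.349e-06]  ψ = [4, 0, 3, 3, 2]  (obs o_3=1)
backtrack: best end state = 4; path = [1, 1, 2, 4]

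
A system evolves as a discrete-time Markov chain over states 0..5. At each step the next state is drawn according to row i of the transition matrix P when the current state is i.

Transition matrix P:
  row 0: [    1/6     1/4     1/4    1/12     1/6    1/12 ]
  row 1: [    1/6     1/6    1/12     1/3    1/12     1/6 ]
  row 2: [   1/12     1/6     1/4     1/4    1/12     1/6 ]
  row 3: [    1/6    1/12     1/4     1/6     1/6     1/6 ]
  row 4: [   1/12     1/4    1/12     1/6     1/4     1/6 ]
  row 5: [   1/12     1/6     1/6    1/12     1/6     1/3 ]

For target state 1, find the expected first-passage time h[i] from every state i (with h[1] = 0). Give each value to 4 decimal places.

h = [5.1382, 0.0000, 5.7698, 6.1180, 5.1580, 5.6390]

First-step conditioning: h[1] = 0; for i ≠ 1, h[i] = 1 + Σ_k P[i][k]·h[k].
  h[0] = 1 + 1/6·h[0] + 1/4·h[2] + 1/12·h[3] + 1/6·h[4] + 1/12·h[5]
  h[2] = 1 + 1/12·h[0] + 1/4·h[2] + 1/4·h[3] + 1/12·h[4] + 1/6·h[5]
  h[3] = 1 + 1/6·h[0] + 1/4·h[2] + 1/6·h[3] + 1/6·h[4] + 1/6·h[5]
  h[4] = 1 + 1/12·h[0] + 1/12·h[2] + 1/6·h[3] + 1/4·h[4] + 1/6·h[5]
  h[5] = 1 + 1/12·h[0] + 1/6·h[2] + 1/12·h[3] + 1/6·h[4] + 1/3·h[5]
Solving the 5×5 linear system over states ≠ 1 gives exactly h = [52004/10121, 0, 58396/10121, 61920/10121, 52204/10121, 1968/349] (h[1] = 0 is the target).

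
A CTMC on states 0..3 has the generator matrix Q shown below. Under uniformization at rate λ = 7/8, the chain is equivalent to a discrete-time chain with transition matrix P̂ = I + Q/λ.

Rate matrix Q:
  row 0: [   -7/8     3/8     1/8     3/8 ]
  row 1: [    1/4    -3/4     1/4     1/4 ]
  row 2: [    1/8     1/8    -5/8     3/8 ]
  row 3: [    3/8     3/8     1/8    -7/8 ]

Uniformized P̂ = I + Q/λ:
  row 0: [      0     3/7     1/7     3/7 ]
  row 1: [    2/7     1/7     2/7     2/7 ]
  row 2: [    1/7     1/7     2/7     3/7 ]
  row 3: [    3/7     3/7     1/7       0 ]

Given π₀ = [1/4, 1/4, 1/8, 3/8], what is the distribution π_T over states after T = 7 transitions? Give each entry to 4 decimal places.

t=0: π = [0.2500, 0.2500, 0.1250, 0.3750]
t=1: π = [0.2500, 0.3214, 0.1964, 0.2321]
t=2: π = [0.2194, 0.2806, 0.2168, 0.2832]
t=3: π = [0.2325, 0.2864, 0.2139, 0.2671]
t=4: π = [0.2269, 0.2856, 0.2143, 0.2732]
t=5: π = [0.2293, 0.2857, 0.2143, 0.2707]
t=6: π = [0.2283, 0.2857, 0.2143, 0.2717]
t=7: π = [0.2287, 0.2857, 0.2143, 0.2713]

π = [0.2287, 0.2857, 0.2143, 0.2713]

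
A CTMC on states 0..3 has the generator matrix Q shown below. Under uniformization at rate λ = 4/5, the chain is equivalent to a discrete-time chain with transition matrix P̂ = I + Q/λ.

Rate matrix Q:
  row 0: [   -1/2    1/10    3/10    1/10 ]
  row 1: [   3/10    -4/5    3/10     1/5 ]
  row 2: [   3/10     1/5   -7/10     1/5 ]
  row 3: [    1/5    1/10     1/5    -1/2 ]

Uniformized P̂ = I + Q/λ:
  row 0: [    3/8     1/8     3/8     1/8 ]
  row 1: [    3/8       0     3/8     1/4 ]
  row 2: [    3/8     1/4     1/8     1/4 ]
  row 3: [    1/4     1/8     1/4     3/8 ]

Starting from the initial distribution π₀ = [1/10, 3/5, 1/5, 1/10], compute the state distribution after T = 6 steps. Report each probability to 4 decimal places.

π = [0.3455, 0.1419, 0.2763, 0.2364]

t=0: π = [0.1000, 0.6000, 0.2000, 0.1000]
t=1: π = [0.3625, 0.0750, 0.3125, 0.2500]
t=2: π = [0.3438, 0.1547, 0.2656, 0.2359]
t=3: π = [0.3455, 0.1389, 0.2791, 0.2365]
t=4: π = [0.3454, 0.1425, 0.2757, 0.2364]
t=5: π = [0.3455, 0.1416, 0.2765, 0.2364]
t=6: π = [0.3455, 0.1419, 0.2763, 0.2364]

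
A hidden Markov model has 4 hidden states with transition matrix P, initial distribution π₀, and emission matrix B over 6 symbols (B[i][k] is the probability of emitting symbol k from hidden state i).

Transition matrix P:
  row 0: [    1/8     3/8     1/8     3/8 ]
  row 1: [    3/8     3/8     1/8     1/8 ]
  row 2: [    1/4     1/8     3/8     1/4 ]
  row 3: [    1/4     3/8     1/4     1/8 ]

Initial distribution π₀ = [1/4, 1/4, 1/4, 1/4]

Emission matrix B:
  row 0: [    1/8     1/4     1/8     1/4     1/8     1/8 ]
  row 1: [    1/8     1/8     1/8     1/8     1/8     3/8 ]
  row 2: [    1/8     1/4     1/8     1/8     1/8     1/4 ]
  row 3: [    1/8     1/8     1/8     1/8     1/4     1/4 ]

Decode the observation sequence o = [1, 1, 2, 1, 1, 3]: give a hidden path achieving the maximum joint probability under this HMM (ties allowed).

t=0: δ = [6.250e-02, 3.125e-02, 6.250e-02, 3.125e-02]  (obs o_0=1)
t=1: δ = [3.906e-03, 2.930e-03, 5.859e-03, 2.930e-03]  ψ = [2, 0, 2, 0]  (obs o_1=1)
t=2: δ = [1.831e-04, 1.831e-04, 2.747e-04, 1.831e-04]  ψ = [2, 0, 2, 0]  (obs o_2=2)
t=3: δ = [1.717e-05, 8.583e-06, 2.575e-05, 8.583e-06]  ψ = [1, 0, 2, 0]  (obs o_3=1)
t=4: δ = [1.609e-06, 8.047e-07, 2.414e-06, 8.047e-07]  ψ = [2, 0, 2, 0]  (obs o_4=1)
t=5: δ = [1.509e-07, 7.544e-08, 1.132e-07, 7.544e-08]  ψ = [2, 0, 2, 0]  (obs o_5=3)
backtrack: best end state = 0; path = [2, 2, 2, 2, 2, 0]

path = [2, 2, 2, 2, 2, 0]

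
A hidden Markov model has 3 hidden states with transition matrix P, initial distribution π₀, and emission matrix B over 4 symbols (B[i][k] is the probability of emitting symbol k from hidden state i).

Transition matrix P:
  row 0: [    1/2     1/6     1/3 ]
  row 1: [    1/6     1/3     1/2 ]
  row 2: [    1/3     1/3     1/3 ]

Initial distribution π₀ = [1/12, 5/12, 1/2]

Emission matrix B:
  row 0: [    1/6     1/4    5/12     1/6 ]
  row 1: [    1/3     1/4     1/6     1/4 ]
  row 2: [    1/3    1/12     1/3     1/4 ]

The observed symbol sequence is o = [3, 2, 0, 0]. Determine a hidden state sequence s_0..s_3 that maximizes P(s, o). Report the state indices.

t=0: δ = [1.389e-02, 1.042e-01, 1.250e-01]  (obs o_0=3)
t=1: δ = [1.736e-02, 6.944e-03, 1.736e-02]  ψ = [2, 2, 1]  (obs o_1=2)
t=2: δ = [1.447e-03, 1.929e-03, 1.929e-03]  ψ = [0, 2, 0]  (obs o_2=0)
t=3: δ = [1.206e-04, 2.143e-04, 3.215e-04]  ψ = [0, 1, 1]  (obs o_3=0)
backtrack: best end state = 2; path = [1, 2, 1, 2]

path = [1, 2, 1, 2]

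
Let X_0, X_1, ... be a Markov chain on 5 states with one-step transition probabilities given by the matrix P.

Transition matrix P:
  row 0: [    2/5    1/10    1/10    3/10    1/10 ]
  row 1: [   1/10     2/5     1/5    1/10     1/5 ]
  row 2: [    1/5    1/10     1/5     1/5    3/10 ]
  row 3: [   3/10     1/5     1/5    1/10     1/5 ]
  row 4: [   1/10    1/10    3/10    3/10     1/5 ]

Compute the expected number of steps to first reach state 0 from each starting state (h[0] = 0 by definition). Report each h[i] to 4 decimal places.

h = [0.0000, 6.4286, 5.6234, 5.1429, 6.0909]

First-step conditioning: h[0] = 0; for i ≠ 0, h[i] = 1 + Σ_k P[i][k]·h[k].
  h[1] = 1 + 2/5·h[1] + 1/5·h[2] + 1/10·h[3] + 1/5·h[4]
  h[2] = 1 + 1/10·h[1] + 1/5·h[2] + 1/5·h[3] + 3/10·h[4]
  h[3] = 1 + 1/5·h[1] + 1/5·h[2] + 1/10·h[3] + 1/5·h[4]
  h[4] = 1 + 1/10·h[1] + 3/10·h[2] + 3/10·h[3] + 1/5·h[4]
Solving the 4×4 linear system over states ≠ 0 gives exactly h = [0, 45/7, 433/77, 36/7, 67/11] (h[0] = 0 is the target).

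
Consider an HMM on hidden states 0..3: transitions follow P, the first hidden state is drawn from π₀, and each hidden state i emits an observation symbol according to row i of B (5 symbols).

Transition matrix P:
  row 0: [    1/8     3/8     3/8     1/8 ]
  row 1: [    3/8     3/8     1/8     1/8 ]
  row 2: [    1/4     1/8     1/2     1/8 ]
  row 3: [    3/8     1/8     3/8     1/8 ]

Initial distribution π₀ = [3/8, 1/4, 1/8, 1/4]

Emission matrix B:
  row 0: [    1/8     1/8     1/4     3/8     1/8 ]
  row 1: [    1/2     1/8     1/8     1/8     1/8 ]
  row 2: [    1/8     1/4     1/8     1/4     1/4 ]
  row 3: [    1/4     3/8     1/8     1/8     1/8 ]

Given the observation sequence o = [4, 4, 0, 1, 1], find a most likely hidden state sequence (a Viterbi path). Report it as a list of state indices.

path = [0, 2, 2, 2, 2]

t=0: δ = [4.688e-02, 3.125e-02, 3.125e-02, 3.125e-02]  (obs o_0=4)
t=1: δ = [1.465e-03, 2.197e-03, 4.395e-03, 7.324e-04]  ψ = [1, 0, 0, 0]  (obs o_1=4)
t=2: δ = [1.373e-04, 4.120e-04, 2.747e-04, 1.373e-04]  ψ = [2, 1, 2, 2]  (obs o_2=0)
t=3: δ = [1.931e-05, 1.931e-05, 3.433e-05, 1.931e-05]  ψ = [1, 1, 2, 1]  (obs o_3=1)
t=4: δ = [1.073e-06, 9.052e-07, 4.292e-06, 1.609e-06]  ψ = [2, 0, 2, 2]  (obs o_4=1)
backtrack: best end state = 2; path = [0, 2, 2, 2, 2]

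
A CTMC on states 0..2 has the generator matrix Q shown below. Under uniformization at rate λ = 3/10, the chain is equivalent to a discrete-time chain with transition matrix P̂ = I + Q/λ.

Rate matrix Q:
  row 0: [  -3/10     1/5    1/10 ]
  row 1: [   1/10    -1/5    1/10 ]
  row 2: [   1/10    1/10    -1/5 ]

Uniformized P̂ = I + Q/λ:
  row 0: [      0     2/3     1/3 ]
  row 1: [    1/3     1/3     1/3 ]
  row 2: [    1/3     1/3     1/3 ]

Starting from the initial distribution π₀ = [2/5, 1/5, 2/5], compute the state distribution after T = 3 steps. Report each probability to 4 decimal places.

π = [0.2444, 0.4222, 0.3333]

t=0: π = [0.4000, 0.2000, 0.4000]
t=1: π = [0.2000, 0.4667, 0.3333]
t=2: π = [0.2667, 0.4000, 0.3333]
t=3: π = [0.2444, 0.4222, 0.3333]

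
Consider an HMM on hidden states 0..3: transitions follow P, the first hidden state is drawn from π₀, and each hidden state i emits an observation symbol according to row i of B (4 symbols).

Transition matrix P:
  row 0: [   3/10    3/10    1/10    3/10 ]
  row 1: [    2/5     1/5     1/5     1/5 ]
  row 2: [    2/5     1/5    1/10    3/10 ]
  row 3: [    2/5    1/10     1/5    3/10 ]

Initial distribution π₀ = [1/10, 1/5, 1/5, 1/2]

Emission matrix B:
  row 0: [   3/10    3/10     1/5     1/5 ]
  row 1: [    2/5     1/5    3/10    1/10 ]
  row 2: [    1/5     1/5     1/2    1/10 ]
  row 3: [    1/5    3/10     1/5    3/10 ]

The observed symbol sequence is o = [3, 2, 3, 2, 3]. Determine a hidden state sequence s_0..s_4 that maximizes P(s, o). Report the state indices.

t=0: δ = [2.000e-02, 2.000e-02, 2.000e-02, 1.500e-01]  (obs o_0=3)
t=1: δ = [1.200e-02, 4.500e-03, 1.500e-02, 9.000e-03]  ψ = [3, 3, 3, 3]  (obs o_1=2)
t=2: δ = [1.200e-03, 3.600e-04, 1.800e-04, 1.350e-03]  ψ = [2, 0, 3, 2]  (obs o_2=3)
t=3: δ = [1.080e-04, 1.080e-04, 1.350e-04, 8.100e-05]  ψ = [3, 0, 3, 3]  (obs o_3=2)
t=4: δ = [1.080e-05, 3.240e-06, 2.160e-06, 1.215e-05]  ψ = [2, 0, 1, 2]  (obs o_4=3)
backtrack: best end state = 3; path = [3, 2, 3, 2, 3]

path = [3, 2, 3, 2, 3]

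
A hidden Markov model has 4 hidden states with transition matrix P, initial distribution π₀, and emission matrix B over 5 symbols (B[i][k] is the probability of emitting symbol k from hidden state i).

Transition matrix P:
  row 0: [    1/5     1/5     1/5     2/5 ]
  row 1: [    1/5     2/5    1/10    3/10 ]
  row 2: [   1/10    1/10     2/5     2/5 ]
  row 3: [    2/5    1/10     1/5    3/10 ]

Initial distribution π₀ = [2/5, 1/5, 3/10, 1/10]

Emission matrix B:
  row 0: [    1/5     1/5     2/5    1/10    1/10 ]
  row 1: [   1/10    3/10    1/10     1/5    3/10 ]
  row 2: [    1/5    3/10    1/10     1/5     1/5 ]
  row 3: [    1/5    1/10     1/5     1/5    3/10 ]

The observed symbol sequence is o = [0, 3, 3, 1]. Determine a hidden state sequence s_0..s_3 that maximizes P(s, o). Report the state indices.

path = [2, 2, 2, 2]

t=0: δ = [8.000e-02, 2.000e-02, 6.000e-02, 2.000e-02]  (obs o_0=0)
t=1: δ = [1.600e-03, 3.200e-03, 4.800e-03, 6.400e-03]  ψ = [0, 0, 2, 0]  (obs o_1=3)
t=2: δ = [2.560e-04, 2.560e-04, 3.840e-04, 3.840e-04]  ψ = [3, 1, 2, 2]  (obs o_2=3)
t=3: δ = [3.072e-05, 3.072e-05, 4.608e-05, 1.536e-05]  ψ = [3, 1, 2, 2]  (obs o_3=1)
backtrack: best end state = 2; path = [2, 2, 2, 2]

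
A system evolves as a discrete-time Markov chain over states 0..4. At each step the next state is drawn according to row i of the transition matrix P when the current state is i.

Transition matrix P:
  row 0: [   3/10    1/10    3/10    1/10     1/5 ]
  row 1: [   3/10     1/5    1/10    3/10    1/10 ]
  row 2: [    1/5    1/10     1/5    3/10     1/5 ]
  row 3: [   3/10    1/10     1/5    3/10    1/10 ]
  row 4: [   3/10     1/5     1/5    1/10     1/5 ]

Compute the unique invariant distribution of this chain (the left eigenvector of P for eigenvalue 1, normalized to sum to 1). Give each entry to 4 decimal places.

Balance equations π_j = Σ_i π_i·P[i][j]:
  π_0 = 3/10·π_0 + 3/10·π_1 + 1/5·π_2 + 3/10·π_3 + 3/10·π_4
  π_1 = 1/10·π_0 + 1/5·π_1 + 1/10·π_2 + 1/10·π_3 + 1/5·π_4
  π_2 = 3/10·π_0 + 1/10·π_1 + 1/5·π_2 + 1/5·π_3 + 1/5·π_4
  π_3 = 1/10·π_0 + 3/10·π_1 + 3/10·π_2 + 3/10·π_3 + 1/10·π_4
  normalize: π_0 + π_1 + π_2 + π_3 + π_4 = 1
Solving the linear system gives exactly π = [2281/8190, 1061/8190, 176/819, 19/90, 151/910].

π = [0.2785, 0.1295, 0.2149, 0.2111, 0.1659]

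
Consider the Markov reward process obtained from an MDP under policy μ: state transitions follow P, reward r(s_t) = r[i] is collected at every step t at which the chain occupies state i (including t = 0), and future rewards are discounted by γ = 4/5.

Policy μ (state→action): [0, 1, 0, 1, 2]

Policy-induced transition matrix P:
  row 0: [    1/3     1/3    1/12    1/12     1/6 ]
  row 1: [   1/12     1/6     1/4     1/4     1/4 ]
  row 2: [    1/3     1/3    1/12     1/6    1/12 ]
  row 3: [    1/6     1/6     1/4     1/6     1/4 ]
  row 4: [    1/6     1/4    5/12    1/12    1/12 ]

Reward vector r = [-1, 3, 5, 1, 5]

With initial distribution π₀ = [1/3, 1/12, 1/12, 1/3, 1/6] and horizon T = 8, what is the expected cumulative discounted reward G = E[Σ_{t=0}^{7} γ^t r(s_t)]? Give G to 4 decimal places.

G = 9.6541

t=0: π = [0.3333, 0.0833, 0.0833, 0.3333, 0.1667], E[r] = 1.5000, γ^t·E[r] = 1.500000, running G = 1.500000
t=1: π = [0.2292, 0.2500, 0.2083, 0.1319, 0.1806], E[r] = 2.5972, γ^t·E[r] = 2.077778, running G = 3.577778
t=2: π = [0.2188, 0.2546, 0.2072, 0.1534, 0.1661], E[r] = 2.5648, γ^t·E[r] = 1.641481, running G = 5.219259
t=3: π = [0.2164, 0.2515, 0.2067, 0.1558, 0.1696], E[r] = 2.5751, γ^t·E[r] = 1.318469, running G = 6.537728
t=4: π = [0.2162, 0.2513, 0.2077, 0.1555, 0.1693], E[r] = 2.5781, γ^t·E[r] = 1.056010, running G = 7.593738
t=5: π = [0.2164, 0.2514, 0.2075, 0.1555, 0.1691], E[r] = 2.5769, γ^t·E[r] = 0.844392, running G = 8.438130
t=6: π = [0.2164, 0.2514, 0.2075, 0.1555, 0.1692], E[r] = 2.5770, γ^t·E[r] = 0.675540, running G = 9.113671
t=7: π = [0.2164, 0.2514, 0.2075, 0.1555, 0.1692], E[r] = 2.5770, γ^t·E[r] = 0.540440, running G = 9.654110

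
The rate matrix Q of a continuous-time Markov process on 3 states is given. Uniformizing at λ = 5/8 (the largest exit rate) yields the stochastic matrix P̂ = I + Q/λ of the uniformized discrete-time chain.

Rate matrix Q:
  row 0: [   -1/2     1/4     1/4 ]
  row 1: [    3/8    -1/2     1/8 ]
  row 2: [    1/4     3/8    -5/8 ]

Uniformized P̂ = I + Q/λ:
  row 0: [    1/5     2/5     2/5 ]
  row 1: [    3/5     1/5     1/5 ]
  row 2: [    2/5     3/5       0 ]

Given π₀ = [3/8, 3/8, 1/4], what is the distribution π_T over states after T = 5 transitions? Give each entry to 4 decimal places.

π = [0.3952, 0.3722, 0.2326]

t=0: π = [0.3750, 0.3750, 0.2500]
t=1: π = [0.4000, 0.3750, 0.2250]
t=2: π = [0.3950, 0.3700, 0.2350]
t=3: π = [0.3950, 0.3730, 0.2320]
t=4: π = [0.3956, 0.3718, 0.2326]
t=5: π = [0.3952, 0.3722, 0.2326]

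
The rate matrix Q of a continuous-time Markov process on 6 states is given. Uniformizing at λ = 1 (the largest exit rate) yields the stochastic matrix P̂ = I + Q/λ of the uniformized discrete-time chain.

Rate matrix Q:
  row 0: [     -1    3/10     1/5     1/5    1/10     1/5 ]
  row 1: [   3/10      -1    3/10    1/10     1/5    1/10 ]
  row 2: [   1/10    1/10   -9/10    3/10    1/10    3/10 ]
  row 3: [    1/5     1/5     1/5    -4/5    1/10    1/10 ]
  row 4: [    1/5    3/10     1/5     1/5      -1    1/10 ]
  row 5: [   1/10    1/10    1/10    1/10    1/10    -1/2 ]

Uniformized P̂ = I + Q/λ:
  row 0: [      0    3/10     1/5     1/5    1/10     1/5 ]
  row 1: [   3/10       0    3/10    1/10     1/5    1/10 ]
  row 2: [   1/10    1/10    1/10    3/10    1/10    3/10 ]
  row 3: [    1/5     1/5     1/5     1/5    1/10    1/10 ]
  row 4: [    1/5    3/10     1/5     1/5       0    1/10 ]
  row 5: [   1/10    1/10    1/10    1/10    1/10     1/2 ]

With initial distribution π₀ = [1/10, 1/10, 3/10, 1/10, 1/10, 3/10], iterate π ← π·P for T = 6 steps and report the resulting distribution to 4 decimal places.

π = [0.1442, 0.1523, 0.1730, 0.1772, 0.1047, 0.2485]

t=0: π = [0.1000, 0.1000, 0.3000, 0.1000, 0.1000, 0.3000]
t=1: π = [0.1300, 0.1400, 0.1500, 0.1900, 0.1000, 0.2900]
t=2: π = [0.1440, 0.1510, 0.1700, 0.1720, 0.1040, 0.2590]
t=3: π = [0.1434, 0.1517, 0.1722, 0.1760, 0.1047, 0.2520]
t=4: π = [0.1441, 0.1521, 0.1728, 0.1769, 0.1047, 0.2496]
t=5: π = [0.1442, 0.1522, 0.1730, 0.1771, 0.1047, 0.2488]
t=6: π = [0.1442, 0.1523, 0.1730, 0.1772, 0.1047, 0.2485]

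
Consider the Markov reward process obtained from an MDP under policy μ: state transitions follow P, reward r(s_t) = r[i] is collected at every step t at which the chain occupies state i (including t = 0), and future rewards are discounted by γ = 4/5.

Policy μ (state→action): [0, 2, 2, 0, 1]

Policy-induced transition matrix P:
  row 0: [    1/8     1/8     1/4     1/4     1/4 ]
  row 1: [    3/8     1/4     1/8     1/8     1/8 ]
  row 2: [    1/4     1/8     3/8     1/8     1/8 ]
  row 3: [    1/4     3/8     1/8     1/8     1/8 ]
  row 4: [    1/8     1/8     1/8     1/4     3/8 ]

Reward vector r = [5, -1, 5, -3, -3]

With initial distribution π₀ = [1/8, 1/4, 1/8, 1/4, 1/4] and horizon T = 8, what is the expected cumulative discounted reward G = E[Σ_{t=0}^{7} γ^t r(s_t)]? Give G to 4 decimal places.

G = 1.8736

t=0: π = [0.1250, 0.2500, 0.1250, 0.2500, 0.2500], E[r] = -0.5000, γ^t·E[r] = -0.500000, running G = -0.500000
t=1: π = [0.2344, 0.2188, 0.1719, 0.1719, 0.2031], E[r] = 0.6875, γ^t·E[r] = 0.550000, running G = 0.050000
t=2: π = [0.2227, 0.1953, 0.1973, 0.1797, 0.2051], E[r] = 0.7500, γ^t·E[r] = 0.480000, running G = 0.530000
t=3: π = [0.2209, 0.1943, 0.2021, 0.1785, 0.2041], E[r] = 0.7734, γ^t·E[r] = 0.396000, running G = 0.926000
t=4: π = [0.2212, 0.1939, 0.2032, 0.1781, 0.2036], E[r] = 0.7823, γ^t·E[r] = 0.320450, running G = 1.246450
t=5: π = [0.2211, 0.1938, 0.2034, 0.1781, 0.2036], E[r] = 0.7841, γ^t·E[r] = 0.256940, running G = 1.503390
t=6: π = [0.2211, 0.1937, 0.2035, 0.1781, 0.2035], E[r] = 0.7846, γ^t·E[r] = 0.205672, running G = 1.709062
t=7: π = [0.2211, 0.1937, 0.2035, 0.1781, 0.2035], E[r] = 0.7847, γ^t·E[r] = 0.164563, running G = 1.873625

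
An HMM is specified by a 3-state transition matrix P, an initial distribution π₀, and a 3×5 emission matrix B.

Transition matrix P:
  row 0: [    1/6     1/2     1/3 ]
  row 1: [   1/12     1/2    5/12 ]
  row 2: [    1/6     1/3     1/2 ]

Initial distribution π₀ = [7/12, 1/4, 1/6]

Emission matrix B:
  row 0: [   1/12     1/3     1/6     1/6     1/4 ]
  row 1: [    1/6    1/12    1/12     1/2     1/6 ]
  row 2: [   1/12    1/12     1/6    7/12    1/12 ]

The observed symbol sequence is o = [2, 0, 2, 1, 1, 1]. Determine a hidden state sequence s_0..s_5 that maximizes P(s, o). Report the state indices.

path = [0, 1, 2, 0, 0, 0]

t=0: δ = [9.722e-02, 2.083e-02, 2.778e-02]  (obs o_0=2)
t=1: δ = [1.350e-03, 8.102e-03, 2.701e-03]  ψ = [0, 0, 0]  (obs o_1=0)
t=2: δ = [1.125e-04, 3.376e-04, 5.626e-04]  ψ = [1, 1, 1]  (obs o_2=2)
t=3: δ = [3.126e-05, 1.563e-05, 2.344e-05]  ψ = [2, 2, 2]  (obs o_3=1)
t=4: δ = [1.737e-06, 1.302e-06, 9.768e-07]  ψ = [0, 0, 2]  (obs o_4=1)
t=5: δ = [9.647e-08, 7.235e-08, 4.824e-08]  ψ = [0, 0, 0]  (obs o_5=1)
backtrack: best end state = 0; path = [0, 1, 2, 0, 0, 0]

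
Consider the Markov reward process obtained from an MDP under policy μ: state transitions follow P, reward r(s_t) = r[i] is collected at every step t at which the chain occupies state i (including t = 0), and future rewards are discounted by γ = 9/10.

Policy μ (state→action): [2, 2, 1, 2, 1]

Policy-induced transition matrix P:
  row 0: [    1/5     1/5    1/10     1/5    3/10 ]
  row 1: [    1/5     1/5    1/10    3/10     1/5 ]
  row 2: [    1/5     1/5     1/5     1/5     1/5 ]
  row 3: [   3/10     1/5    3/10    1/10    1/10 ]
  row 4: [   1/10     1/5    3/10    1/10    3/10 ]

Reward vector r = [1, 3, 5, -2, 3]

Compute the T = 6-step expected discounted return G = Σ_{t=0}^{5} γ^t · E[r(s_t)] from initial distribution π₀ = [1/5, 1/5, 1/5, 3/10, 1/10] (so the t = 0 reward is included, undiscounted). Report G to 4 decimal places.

t=0: π = [0.2000, 0.2000, 0.2000, 0.3000, 0.1000], E[r] = 1.5000, γ^t·E[r] = 1.500000, running G = 1.500000
t=1: π = [0.2200, 0.2000, 0.2000, 0.1800, 0.2000], E[r] = 2.0600, γ^t·E[r] = 1.854000, running G = 3.354000
t=2: π = [0.1980, 0.2000, 0.1960, 0.1820, 0.2240], E[r] = 2.0860, γ^t·E[r] = 1.689660, running G = 5.043660
t=3: π = [0.1958, 0.2000, 0.2008, 0.1794, 0.2240], E[r] = 2.1130, γ^t·E[r] = 1.540377, running G = 6.584037
t=4: π = [0.1955, 0.2000, 0.2008, 0.1797, 0.2240], E[r] = 2.1121, γ^t·E[r] = 1.385775, running G = 7.969812
t=5: π = [0.1956, 0.2000, 0.2008, 0.1796, 0.2240], E[r] = 2.1124, γ^t·E[r] = 1.247326, running G = 9.217138

G = 9.2171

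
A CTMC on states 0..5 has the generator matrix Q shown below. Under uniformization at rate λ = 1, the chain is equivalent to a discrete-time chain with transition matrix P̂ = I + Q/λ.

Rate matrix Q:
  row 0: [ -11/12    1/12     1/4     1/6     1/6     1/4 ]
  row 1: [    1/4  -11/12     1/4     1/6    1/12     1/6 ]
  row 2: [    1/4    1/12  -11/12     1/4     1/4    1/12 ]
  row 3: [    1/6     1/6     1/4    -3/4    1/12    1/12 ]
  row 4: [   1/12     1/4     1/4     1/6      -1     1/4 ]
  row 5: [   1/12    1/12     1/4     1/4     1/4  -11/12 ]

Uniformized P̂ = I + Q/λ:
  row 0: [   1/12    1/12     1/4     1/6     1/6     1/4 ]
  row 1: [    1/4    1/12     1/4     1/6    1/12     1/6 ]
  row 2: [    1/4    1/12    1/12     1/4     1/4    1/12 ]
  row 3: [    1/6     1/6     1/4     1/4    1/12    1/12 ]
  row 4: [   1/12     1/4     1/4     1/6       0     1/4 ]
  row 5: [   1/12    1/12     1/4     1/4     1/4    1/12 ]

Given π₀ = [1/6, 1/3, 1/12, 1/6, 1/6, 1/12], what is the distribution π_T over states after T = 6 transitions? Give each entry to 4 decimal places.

π = [0.1578, 0.1252, 0.2143, 0.2144, 0.1442, 0.1441]

t=0: π = [0.1667, 0.3333, 0.0833, 0.1667, 0.1667, 0.0833]
t=1: π = [0.1667, 0.1250, 0.2361, 0.1944, 0.1111, 0.1667]
t=2: π = [0.1597, 0.1181, 0.2106, 0.2164, 0.1551, 0.1400]
t=3: π = [0.1562, 0.1272, 0.2149, 0.2139, 0.1422, 0.1456]
t=4: π = [0.1582, 0.1249, 0.2142, 0.2145, 0.1446, 0.1437]
t=5: π = [0.1577, 0.1253, 0.2143, 0.2144, 0.1441, 0.1442]
t=6: π = [0.1578, 0.1252, 0.2143, 0.2144, 0.1442, 0.1441]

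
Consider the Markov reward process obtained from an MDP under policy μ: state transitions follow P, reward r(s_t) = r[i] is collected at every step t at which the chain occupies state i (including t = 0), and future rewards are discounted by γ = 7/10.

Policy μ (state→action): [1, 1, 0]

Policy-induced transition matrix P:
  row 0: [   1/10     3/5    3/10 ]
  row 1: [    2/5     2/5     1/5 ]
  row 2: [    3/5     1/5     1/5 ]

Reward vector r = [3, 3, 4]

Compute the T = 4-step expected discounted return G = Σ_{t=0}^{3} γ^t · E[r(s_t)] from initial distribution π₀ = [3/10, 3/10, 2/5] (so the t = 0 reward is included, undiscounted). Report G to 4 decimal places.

G = 8.3570

t=0: π = [0.3000, 0.3000, 0.4000], E[r] = 3.4000, γ^t·E[r] = 3.400000, running G = 3.400000
t=1: π = [0.3900, 0.3800, 0.2300], E[r] = 3.2300, γ^t·E[r] = 2.261000, running G = 5.661000
t=2: π = [0.3290, 0.4320, 0.2390], E[r] = 3.2390, γ^t·E[r] = 1.587110, running G = 7.248110
t=3: π = [0.3491, 0.4180, 0.2329], E[r] = 3.2329, γ^t·E[r] = 1.108885, running G = 8.356995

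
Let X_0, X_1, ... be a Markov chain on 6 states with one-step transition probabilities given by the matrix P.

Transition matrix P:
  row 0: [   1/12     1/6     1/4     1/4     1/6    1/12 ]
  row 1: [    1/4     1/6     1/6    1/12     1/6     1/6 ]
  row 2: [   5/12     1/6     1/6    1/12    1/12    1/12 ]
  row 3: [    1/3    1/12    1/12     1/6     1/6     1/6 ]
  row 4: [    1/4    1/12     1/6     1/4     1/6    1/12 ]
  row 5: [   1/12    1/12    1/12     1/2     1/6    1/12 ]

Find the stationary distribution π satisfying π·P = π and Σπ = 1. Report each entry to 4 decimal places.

Balance equations π_j = Σ_i π_i·P[i][j]:
  π_0 = 1/12·π_0 + 1/4·π_1 + 5/12·π_2 + 1/3·π_3 + 1/4·π_4 + 1/12·π_5
  π_1 = 1/6·π_0 + 1/6·π_1 + 1/6·π_2 + 1/12·π_3 + 1/12·π_4 + 1/12·π_5
  π_2 = 1/4·π_0 + 1/6·π_1 + 1/6·π_2 + 1/12·π_3 + 1/6·π_4 + 1/12·π_5
  π_3 = 1/4·π_0 + 1/12·π_1 + 1/12·π_2 + 1/6·π_3 + 1/4·π_4 + 1/2·π_5
  π_4 = 1/6·π_0 + 1/6·π_1 + 1/12·π_2 + 1/6·π_3 + 1/6·π_4 + 1/6·π_5
  normalize: π_0 + π_1 + π_2 + π_3 + π_4 + π_5 = 1
Solving the linear system gives exactly π = [65211/275987, 35016/275987, 43978/275987, 58645/275987, 42333/275987, 30804/275987].

π = [0.2363, 0.1269, 0.1593, 0.2125, 0.1534, 0.1116]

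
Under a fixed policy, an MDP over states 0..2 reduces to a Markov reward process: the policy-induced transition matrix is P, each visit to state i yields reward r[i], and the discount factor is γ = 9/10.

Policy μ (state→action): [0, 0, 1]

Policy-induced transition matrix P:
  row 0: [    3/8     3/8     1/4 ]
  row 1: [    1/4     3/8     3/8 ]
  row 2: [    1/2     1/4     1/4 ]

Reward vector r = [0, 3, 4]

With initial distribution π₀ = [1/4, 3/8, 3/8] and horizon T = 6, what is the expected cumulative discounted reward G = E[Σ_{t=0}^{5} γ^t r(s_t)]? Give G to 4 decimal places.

t=0: π = [0.2500, 0.3750, 0.3750], E[r] = 2.6250, γ^t·E[r] = 2.625000, running G = 2.625000
t=1: π = [0.3750, 0.3281, 0.2969], E[r] = 2.1719, γ^t·E[r] = 1.954688, running G = 4.579688
t=2: π = [0.3711, 0.3379, 0.2910], E[r] = 2.1777, γ^t·E[r] = 1.763965, running G = 6.343652
t=3: π = [0.3691, 0.3386, 0.2922], E[r] = 2.1848, γ^t·E[r] = 1.592730, running G = 7.936382
t=4: π = [0.3692, 0.3385, 0.2923], E[r] = 2.1847, γ^t·E[r] = 1.433397, running G = 9.369779
t=5: π = [0.3692, 0.3385, 0.2923], E[r] = 2.1846, γ^t·E[r] = 1.289992, running G = 10.659770

G = 10.6598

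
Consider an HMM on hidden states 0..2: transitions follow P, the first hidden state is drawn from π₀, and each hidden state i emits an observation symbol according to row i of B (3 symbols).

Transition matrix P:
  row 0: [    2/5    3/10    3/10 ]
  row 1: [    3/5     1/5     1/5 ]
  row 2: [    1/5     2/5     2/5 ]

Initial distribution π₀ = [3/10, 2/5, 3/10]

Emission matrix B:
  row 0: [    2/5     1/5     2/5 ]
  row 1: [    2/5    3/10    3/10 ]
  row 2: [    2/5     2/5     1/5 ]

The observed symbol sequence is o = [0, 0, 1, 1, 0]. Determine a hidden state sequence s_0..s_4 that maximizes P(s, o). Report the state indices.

t=0: δ = [1.200e-01, 1.600e-01, 1.200e-01]  (obs o_0=0)
t=1: δ = [3.840e-02, 1.920e-02, 1.920e-02]  ψ = [1, 2, 2]  (obs o_1=0)
t=2: δ = [3.072e-03, 3.456e-03, 4.608e-03]  ψ = [0, 0, 0]  (obs o_2=1)
t=3: δ = [4.147e-04, 5.530e-04, 7.373e-04]  ψ = [1, 2, 2]  (obs o_3=1)
t=4: δ = [1.327e-04, 1.180e-04, 1.180e-04]  ψ = [1, 2, 2]  (obs o_4=0)
backtrack: best end state = 0; path = [1, 0, 2, 1, 0]

path = [1, 0, 2, 1, 0]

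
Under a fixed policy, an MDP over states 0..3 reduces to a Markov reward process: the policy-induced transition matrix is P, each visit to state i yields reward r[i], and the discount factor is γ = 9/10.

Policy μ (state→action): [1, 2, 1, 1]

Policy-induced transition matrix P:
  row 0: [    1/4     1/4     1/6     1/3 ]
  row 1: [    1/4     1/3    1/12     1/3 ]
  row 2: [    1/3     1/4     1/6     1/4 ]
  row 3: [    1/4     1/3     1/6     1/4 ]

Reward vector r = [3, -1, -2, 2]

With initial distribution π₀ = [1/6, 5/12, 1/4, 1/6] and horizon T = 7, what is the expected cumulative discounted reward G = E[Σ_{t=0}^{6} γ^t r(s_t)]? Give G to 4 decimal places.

G = 3.3181

t=0: π = [0.1667, 0.4167, 0.2500, 0.1667], E[r] = -0.0833, γ^t·E[r] = -0.083333, running G = -0.083333
t=1: π = [0.2708, 0.2986, 0.1319, 0.2986], E[r] = 0.8472, γ^t·E[r] = 0.762500, running G = 0.679167
t=2: π = [0.2610, 0.2998, 0.1418, 0.2975], E[r] = 0.7946, γ^t·E[r] = 0.643594, running G = 1.322760
t=3: π = [0.2618, 0.2998, 0.1417, 0.2967], E[r] = 0.7958, γ^t·E[r] = 0.580113, running G = 1.902874
t=4: π = [0.2618, 0.2997, 0.1417, 0.2968], E[r] = 0.7959, γ^t·E[r] = 0.522215, running G = 2.425089
t=5: π = [0.2618, 0.2997, 0.1417, 0.2968], E[r] = 0.7959, γ^t·E[r] = 0.469981, running G = 2.895070
t=6: π = [0.2618, 0.2997, 0.1417, 0.2968], E[r] = 0.7959, γ^t·E[r] = 0.422984, running G = 3.318053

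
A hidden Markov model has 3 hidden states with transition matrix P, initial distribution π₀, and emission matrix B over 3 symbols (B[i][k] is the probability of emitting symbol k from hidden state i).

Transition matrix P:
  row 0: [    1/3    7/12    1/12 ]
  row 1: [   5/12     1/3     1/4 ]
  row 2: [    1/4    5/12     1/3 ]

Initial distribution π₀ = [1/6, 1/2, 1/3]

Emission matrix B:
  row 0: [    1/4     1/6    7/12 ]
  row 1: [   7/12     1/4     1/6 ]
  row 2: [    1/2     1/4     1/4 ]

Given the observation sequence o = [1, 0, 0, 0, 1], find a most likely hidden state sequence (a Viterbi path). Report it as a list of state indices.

path = [1, 1, 1, 1, 1]

t=0: δ = [2.778e-02, 1.250e-01, 8.333e-02]  (obs o_0=1)
t=1: δ = [1.302e-02, 2.431e-02, 1.562e-02]  ψ = [1, 1, 1]  (obs o_1=0)
t=2: δ = [2.532e-03, 4.726e-03, 3.038e-03]  ψ = [1, 1, 1]  (obs o_2=0)
t=3: δ = [4.923e-04, 9.190e-04, 5.908e-04]  ψ = [1, 1, 1]  (obs o_3=0)
t=4: δ = [6.382e-05, 7.658e-05, 5.744e-05]  ψ = [1, 1, 1]  (obs o_4=1)
backtrack: best end state = 1; path = [1, 1, 1, 1, 1]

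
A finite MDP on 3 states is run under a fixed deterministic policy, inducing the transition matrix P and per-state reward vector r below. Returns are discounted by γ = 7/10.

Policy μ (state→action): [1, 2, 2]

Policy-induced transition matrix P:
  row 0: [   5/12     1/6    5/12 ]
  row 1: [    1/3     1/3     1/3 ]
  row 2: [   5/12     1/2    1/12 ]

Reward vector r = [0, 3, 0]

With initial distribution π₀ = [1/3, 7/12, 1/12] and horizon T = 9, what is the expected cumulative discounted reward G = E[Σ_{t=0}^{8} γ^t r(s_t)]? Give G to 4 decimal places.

t=0: π = [0.3333, 0.5833, 0.0833], E[r] = 1.7500, γ^t·E[r] = 1.750000, running G = 1.750000
t=1: π = [0.3681, 0.2917, 0.3403], E[r] = 0.8750, γ^t·E[r] = 0.612500, running G = 2.362500
t=2: π = [0.3924, 0.3287, 0.2789], E[r] = 0.9861, γ^t·E[r] = 0.483194, running G = 2.845694
t=3: π = [0.3893, 0.3144, 0.2963], E[r] = 0.9433, γ^t·E[r] = 0.323547, running G = 3.169242
t=4: π = [0.3905, 0.3178, 0.2917], E[r] = 0.9535, γ^t·E[r] = 0.228938, running G = 3.398180
t=5: π = [0.3902, 0.3169, 0.2929], E[r] = 0.9506, γ^t·E[r] = 0.159770, running G = 3.557950
t=6: π = [0.3903, 0.3171, 0.2926], E[r] = 0.9514, γ^t·E[r] = 0.111929, running G = 3.669879
t=7: π = [0.3902, 0.3171, 0.2927], E[r] = 0.9512, γ^t·E[r] = 0.078333, running G = 3.748213
t=8: π = [0.3902, 0.3171, 0.2927], E[r] = 0.9512, γ^t·E[r] = 0.054837, running G = 3.803049

G = 3.8030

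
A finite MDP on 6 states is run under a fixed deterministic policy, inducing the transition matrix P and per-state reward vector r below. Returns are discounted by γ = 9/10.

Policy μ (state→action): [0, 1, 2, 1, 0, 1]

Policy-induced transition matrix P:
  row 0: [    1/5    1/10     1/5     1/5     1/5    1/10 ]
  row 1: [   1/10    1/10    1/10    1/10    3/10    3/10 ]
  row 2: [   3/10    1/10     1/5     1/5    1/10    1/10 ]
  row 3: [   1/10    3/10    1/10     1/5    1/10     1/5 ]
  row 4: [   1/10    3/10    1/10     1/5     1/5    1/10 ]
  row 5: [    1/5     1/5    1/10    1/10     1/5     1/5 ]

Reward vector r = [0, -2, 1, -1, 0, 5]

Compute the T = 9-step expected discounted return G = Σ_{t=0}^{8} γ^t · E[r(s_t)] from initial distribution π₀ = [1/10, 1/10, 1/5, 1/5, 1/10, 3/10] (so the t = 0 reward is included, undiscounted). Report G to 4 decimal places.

G = 3.5797

t=0: π = [0.1000, 0.1000, 0.2000, 0.2000, 0.1000, 0.3000], E[r] = 1.3000, γ^t·E[r] = 1.300000, running G = 1.300000
t=1: π = [0.1800, 0.1900, 0.1300, 0.1600, 0.1700, 0.1700], E[r] = 0.4400, γ^t·E[r] = 0.396000, running G = 1.696000
t=2: π = [0.1610, 0.1830, 0.1310, 0.1640, 0.1900, 0.1710], E[r] = 0.4560, γ^t·E[r] = 0.369360, running G = 2.065360
t=3: π = [0.1594, 0.1879, 0.1292, 0.1646, 0.1888, 0.1701], E[r] = 0.4393, γ^t·E[r] = 0.320250, running G = 2.385610
t=4: π = [0.1588, 0.1877, 0.1289, 0.1642, 0.1894, 0.1711], E[r] = 0.4445, γ^t·E[r] = 0.291656, running G = 2.677266
t=5: π = [0.1588, 0.1878, 0.1288, 0.1641, 0.1895, 0.1711], E[r] = 0.4443, γ^t·E[r] = 0.262355, running G = 2.939621
t=6: π = [0.1587, 0.1878, 0.1288, 0.1641, 0.1895, 0.1711], E[r] = 0.4444, γ^t·E[r] = 0.236180, running G = 3.175801
t=7: π = [0.1587, 0.1878, 0.1287, 0.1641, 0.1895, 0.1711], E[r] = 0.4444, γ^t·E[r] = 0.212556, running G = 3.388357
t=8: π = [0.1587, 0.1878, 0.1287, 0.1641, 0.1895, 0.1711], E[r] = 0.4444, γ^t·E[r] = 0.191302, running G = 3.579659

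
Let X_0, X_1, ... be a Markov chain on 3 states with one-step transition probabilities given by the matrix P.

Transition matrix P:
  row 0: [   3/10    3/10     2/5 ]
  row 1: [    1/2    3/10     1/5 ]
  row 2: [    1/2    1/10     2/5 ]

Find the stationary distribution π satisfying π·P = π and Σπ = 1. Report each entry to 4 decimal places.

Balance equations π_j = Σ_i π_i·P[i][j]:
  π_0 = 3/10·π_0 + 1/2·π_1 + 1/2·π_2
  π_1 = 3/10·π_0 + 3/10·π_1 + 1/10·π_2
  normalize: π_0 + π_1 + π_2 = 1
Solving the linear system gives exactly π = [5/12, 11/48, 17/48].

π = [0.4167, 0.2292, 0.3542]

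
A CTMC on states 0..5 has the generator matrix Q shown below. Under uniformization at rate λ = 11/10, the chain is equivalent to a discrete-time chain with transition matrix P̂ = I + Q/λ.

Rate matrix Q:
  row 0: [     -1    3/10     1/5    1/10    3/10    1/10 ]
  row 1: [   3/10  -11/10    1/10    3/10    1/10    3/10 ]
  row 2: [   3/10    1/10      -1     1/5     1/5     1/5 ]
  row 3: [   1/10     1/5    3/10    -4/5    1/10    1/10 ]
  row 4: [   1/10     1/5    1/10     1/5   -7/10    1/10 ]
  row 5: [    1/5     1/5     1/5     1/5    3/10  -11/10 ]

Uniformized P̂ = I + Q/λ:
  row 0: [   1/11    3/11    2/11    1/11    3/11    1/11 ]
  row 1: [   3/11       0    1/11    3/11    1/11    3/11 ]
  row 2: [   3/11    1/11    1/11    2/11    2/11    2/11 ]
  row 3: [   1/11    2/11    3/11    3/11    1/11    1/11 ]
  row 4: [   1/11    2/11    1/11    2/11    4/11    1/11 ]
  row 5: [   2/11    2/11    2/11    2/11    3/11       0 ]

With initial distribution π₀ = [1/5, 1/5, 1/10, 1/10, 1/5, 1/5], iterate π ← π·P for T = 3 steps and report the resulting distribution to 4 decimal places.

π = [0.1577, 0.1540, 0.1522, 0.1998, 0.2144, 0.1219]

t=0: π = [0.2000, 0.2000, 0.1000, 0.1000, 0.2000, 0.2000]
t=1: π = [0.1636, 0.1545, 0.1455, 0.1909, 0.2273, 0.1182]
t=2: π = [0.1562, 0.1554, 0.1512, 0.1983, 0.2174, 0.1215]
t=3: π = [0.1577, 0.1540, 0.1522, 0.1998, 0.2144, 0.1219]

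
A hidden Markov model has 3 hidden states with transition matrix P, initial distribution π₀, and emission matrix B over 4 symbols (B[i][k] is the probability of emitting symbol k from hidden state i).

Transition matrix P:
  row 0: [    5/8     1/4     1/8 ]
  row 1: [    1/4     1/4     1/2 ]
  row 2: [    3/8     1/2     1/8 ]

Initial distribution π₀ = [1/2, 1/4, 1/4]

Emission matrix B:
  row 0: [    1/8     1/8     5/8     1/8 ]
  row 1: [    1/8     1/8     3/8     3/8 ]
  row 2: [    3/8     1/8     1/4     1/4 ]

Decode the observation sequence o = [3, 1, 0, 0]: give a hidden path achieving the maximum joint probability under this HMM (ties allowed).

t=0: δ = [6.250e-02, 9.375e-02, 6.250e-02]  (obs o_0=3)
t=1: δ = [4.883e-03, 3.906e-03, 5.859e-03]  ψ = [0, 2, 1]  (obs o_1=1)
t=2: δ = [3.815e-04, 3.662e-04, 7.324e-04]  ψ = [0, 2, 1]  (obs o_2=0)
t=3: δ = [3.433e-05, 4.578e-05, 6.866e-05]  ψ = [2, 2, 1]  (obs o_3=0)
backtrack: best end state = 2; path = [1, 2, 1, 2]

path = [1, 2, 1, 2]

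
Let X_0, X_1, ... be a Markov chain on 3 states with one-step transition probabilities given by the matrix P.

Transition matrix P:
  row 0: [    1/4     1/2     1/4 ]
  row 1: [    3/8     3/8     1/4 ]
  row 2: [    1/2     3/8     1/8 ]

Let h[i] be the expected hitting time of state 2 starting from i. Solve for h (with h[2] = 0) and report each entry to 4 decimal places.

h = [4.0000, 4.0000, 0.0000]

First-step conditioning: h[2] = 0; for i ≠ 2, h[i] = 1 + Σ_k P[i][k]·h[k].
  h[0] = 1 + 1/4·h[0] + 1/2·h[1]
  h[1] = 1 + 3/8·h[0] + 3/8·h[1]
Solving the 2×2 linear system over states ≠ 2 gives exactly h = [4, 4, 0] (h[2] = 0 is the target).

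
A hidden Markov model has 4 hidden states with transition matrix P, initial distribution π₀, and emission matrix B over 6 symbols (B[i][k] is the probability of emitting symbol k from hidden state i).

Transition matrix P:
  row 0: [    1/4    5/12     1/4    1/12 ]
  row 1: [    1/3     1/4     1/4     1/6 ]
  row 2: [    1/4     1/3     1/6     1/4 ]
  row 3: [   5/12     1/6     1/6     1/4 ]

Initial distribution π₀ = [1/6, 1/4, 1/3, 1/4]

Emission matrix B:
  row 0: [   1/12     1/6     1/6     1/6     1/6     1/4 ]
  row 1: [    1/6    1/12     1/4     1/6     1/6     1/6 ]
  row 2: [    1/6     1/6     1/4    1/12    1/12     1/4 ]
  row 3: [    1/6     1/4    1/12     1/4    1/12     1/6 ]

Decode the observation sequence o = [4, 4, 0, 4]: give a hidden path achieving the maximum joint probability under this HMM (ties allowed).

path = [1, 0, 1, 0]

t=0: δ = [2.778e-02, 4.167e-02, 2.778e-02, 2.083e-02]  (obs o_0=4)
t=1: δ = [2.315e-03, 1.929e-03, 8.681e-04, 5.787e-04]  ψ = [1, 0, 1, 1]  (obs o_1=4)
t=2: δ = [5.358e-05, 1.608e-04, 9.645e-05, 5.358e-05]  ψ = [1, 0, 0, 1]  (obs o_2=0)
t=3: δ = [8.931e-06, 6.698e-06, 3.349e-06, 2.233e-06]  ψ = [1, 1, 1, 1]  (obs o_3=4)
backtrack: best end state = 0; path = [1, 0, 1, 0]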